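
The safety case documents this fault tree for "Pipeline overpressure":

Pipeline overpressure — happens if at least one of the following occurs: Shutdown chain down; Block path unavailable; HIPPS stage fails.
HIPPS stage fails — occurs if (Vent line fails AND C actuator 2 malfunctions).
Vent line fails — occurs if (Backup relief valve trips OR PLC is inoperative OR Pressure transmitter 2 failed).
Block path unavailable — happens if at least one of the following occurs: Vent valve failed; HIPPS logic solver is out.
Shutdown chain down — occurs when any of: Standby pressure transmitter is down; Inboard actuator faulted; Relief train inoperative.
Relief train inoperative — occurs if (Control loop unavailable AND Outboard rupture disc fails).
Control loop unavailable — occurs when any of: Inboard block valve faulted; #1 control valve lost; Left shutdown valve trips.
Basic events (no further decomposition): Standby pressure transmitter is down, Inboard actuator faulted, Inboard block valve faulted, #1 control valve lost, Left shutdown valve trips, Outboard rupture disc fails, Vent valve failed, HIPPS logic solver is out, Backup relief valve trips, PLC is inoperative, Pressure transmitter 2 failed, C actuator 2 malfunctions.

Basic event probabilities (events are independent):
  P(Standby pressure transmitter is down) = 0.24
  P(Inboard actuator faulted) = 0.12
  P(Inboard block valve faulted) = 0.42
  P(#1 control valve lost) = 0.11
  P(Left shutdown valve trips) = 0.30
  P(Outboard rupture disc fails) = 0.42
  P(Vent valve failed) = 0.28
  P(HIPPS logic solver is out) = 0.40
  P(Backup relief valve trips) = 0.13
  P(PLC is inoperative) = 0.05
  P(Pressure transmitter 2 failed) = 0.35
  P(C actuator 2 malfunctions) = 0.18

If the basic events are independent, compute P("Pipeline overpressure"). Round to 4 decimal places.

P(Control loop unavailable) [OR] = 1 − (1−0.42) × (1−0.11) × (1−0.30) = 0.638660
P(Relief train inoperative) [AND] = 0.638660 × 0.42 = 0.268237
P(Shutdown chain down) [OR] = 1 − (1−0.24) × (1−0.12) × (1−0.268237) = 0.510597
P(Block path unavailable) [OR] = 1 − (1−0.28) × (1−0.40) = 0.568000
P(Vent line fails) [OR] = 1 − (1−0.13) × (1−0.05) × (1−0.35) = 0.462775
P(HIPPS stage fails) [AND] = 0.462775 × 0.18 = 0.083300
P(Pipeline overpressure) [OR] = 1 − (1−0.510597) × (1−0.568000) × (1−0.083300) = 0.806189
Rounded to 4 decimal places: P(Pipeline overpressure) ≈ 0.8062.

0.8062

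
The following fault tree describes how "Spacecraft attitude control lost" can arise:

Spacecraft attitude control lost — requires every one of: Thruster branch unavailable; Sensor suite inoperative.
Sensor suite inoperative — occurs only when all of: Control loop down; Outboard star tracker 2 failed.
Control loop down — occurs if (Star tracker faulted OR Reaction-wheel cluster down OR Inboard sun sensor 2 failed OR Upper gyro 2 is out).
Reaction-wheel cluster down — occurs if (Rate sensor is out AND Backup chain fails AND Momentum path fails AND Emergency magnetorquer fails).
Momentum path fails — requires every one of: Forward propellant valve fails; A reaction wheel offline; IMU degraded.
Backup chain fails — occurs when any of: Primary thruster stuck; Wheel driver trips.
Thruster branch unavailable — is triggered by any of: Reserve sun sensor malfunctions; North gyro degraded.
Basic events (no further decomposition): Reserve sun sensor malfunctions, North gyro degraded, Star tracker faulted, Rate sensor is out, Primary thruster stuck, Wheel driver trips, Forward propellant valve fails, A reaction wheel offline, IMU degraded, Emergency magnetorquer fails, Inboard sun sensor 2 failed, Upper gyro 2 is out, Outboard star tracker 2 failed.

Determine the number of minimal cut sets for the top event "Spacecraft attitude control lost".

Thruster branch unavailable [OR]: union of children's cut sets → 2 cut set(s).
Backup chain fails [OR]: union of children's cut sets → 2 cut set(s).
Momentum path fails [AND]: one cut set from each child combined → 1 × 1 × 1 = 1 cut set(s).
Reaction-wheel cluster down [AND]: one cut set from each child combined → 1 × 2 × 1 × 1 = 2 cut set(s).
Control loop down [OR]: union of children's cut sets → 5 cut set(s).
Sensor suite inoperative [AND]: one cut set from each child combined → 5 × 1 = 5 cut set(s).
Spacecraft attitude control lost [AND]: one cut set from each child combined → 2 × 5 = 10 cut set(s).
Minimal cut sets: {Outboard star tracker 2 failed, Reserve sun sensor malfunctions, Star tracker faulted}; {A reaction wheel offline, Emergency magnetorquer fails, Forward propellant valve fails, IMU degraded, Outboard star tracker 2 failed, Primary thruster stuck, Rate sensor is out, Reserve sun sensor malfunctions}; {A reaction wheel offline, Emergency magnetorquer fails, Forward propellant valve fails, IMU degraded, Outboard star tracker 2 failed, Rate sensor is out, Reserve sun sensor malfunctions, Wheel driver trips}; {Inboard sun sensor 2 failed, Outboard star tracker 2 failed, Reserve sun sensor malfunctions}; {Outboard star tracker 2 failed, Reserve sun sensor malfunctions, Upper gyro 2 is out}; {North gyro degraded, Outboard star tracker 2 failed, Star tracker faulted}; {A reaction wheel offline, Emergency magnetorquer fails, Forward propellant valve fails, IMU degraded, North gyro degraded, Outboard star tracker 2 failed, Primary thruster stuck, Rate sensor is out}; {A reaction wheel offline, Emergency magnetorquer fails, Forward propellant valve fails, IMU degraded, North gyro degraded, Outboard star tracker 2 failed, Rate sensor is out, Wheel driver trips}; {Inboard sun sensor 2 failed, North gyro degraded, Outboard star tracker 2 failed}; {North gyro degraded, Outboard star tracker 2 failed, Upper gyro 2 is out}.

10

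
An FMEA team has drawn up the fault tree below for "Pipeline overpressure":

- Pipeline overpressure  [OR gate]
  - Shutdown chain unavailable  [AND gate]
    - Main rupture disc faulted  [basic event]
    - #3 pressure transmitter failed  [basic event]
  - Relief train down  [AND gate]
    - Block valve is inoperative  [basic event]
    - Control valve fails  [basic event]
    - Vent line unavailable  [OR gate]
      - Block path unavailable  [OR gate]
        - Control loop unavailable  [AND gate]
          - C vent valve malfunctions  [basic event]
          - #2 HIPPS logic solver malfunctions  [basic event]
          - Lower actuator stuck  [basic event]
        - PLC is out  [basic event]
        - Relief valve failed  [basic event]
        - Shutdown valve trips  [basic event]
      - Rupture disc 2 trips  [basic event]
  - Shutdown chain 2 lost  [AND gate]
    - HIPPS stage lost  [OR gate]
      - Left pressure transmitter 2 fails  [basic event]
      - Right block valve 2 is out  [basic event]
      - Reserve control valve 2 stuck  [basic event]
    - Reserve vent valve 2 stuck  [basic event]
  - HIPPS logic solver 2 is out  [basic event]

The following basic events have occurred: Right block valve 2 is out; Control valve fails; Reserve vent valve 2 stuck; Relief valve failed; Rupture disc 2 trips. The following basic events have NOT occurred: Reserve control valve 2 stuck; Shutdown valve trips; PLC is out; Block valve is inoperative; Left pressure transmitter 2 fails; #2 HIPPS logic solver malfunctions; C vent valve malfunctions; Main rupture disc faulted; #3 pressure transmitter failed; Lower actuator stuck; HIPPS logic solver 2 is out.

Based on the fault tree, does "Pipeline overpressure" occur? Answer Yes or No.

Yes

Shutdown chain unavailable [AND]: Main rupture disc faulted=not, #3 pressure transmitter failed=not → not all inputs occur → does not occur.
Control loop unavailable [AND]: C vent valve malfunctions=not, #2 HIPPS logic solver malfunctions=not, Lower actuator stuck=not → not all inputs occur → does not occur.
Block path unavailable [OR]: Control loop unavailable=not, PLC is out=not, Relief valve failed=occurs, Shutdown valve trips=not → at least one input occurs → occurs.
Vent line unavailable [OR]: Block path unavailable=occurs, Rupture disc 2 trips=occurs → at least one input occurs → occurs.
Relief train down [AND]: Block valve is inoperative=not, Control valve fails=occurs, Vent line unavailable=occurs → not all inputs occur → does not occur.
HIPPS stage lost [OR]: Left pressure transmitter 2 fails=not, Right block valve 2 is out=occurs, Reserve control valve 2 stuck=not → at least one input occurs → occurs.
Shutdown chain 2 lost [AND]: HIPPS stage lost=occurs, Reserve vent valve 2 stuck=occurs → all inputs occur → occurs.
Pipeline overpressure [OR]: Shutdown chain unavailable=not, Relief train down=not, Shutdown chain 2 lost=occurs, HIPPS logic solver 2 is out=not → at least one input occurs → occurs.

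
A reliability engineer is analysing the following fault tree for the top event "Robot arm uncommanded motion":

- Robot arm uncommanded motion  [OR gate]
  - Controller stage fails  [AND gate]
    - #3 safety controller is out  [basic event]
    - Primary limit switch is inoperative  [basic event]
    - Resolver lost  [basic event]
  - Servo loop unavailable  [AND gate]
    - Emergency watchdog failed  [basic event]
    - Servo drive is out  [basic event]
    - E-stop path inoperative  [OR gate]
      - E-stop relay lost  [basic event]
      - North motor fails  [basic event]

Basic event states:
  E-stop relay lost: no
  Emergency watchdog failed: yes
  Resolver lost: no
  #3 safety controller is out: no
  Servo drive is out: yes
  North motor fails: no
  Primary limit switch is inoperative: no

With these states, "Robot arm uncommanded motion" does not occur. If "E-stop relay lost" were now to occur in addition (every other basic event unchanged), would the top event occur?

Yes

Counterfactual: set "E-stop relay lost" to occurred.
Controller stage fails [AND]: #3 safety controller is out=not, Primary limit switch is inoperative=not, Resolver lost=not → not all inputs occur → does not occur.
E-stop path inoperative [OR]: E-stop relay lost=occurs, North motor fails=not → at least one input occurs → occurs.
Servo loop unavailable [AND]: Emergency watchdog failed=occurs, Servo drive is out=occurs, E-stop path inoperative=occurs → all inputs occur → occurs.
Robot arm uncommanded motion [OR]: Controller stage fails=not, Servo loop unavailable=occurs → at least one input occurs → occurs.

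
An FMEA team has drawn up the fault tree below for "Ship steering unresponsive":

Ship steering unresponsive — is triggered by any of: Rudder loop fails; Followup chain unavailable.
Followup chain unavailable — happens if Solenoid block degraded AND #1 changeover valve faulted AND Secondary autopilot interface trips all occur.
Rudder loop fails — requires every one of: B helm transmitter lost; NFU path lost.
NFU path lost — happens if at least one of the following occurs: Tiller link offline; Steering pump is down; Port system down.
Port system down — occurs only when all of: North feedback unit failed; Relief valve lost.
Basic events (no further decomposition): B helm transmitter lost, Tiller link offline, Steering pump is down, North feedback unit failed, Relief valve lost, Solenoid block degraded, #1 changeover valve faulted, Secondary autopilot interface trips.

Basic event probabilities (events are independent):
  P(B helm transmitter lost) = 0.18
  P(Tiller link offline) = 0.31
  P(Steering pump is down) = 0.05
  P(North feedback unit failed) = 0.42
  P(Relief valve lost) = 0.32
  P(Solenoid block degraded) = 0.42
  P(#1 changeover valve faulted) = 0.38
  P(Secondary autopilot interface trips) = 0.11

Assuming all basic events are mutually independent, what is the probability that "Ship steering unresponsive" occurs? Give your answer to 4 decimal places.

P(Port system down) [AND] = 0.42 × 0.32 = 0.134400
P(NFU path lost) [OR] = 1 − (1−0.31) × (1−0.05) × (1−0.134400) = 0.432599
P(Rudder loop fails) [AND] = 0.18 × 0.432599 = 0.077868
P(Followup chain unavailable) [AND] = 0.42 × 0.38 × 0.11 = 0.017556
P(Ship steering unresponsive) [OR] = 1 − (1−0.077868) × (1−0.017556) = 0.094057
Rounded to 4 decimal places: P(Ship steering unresponsive) ≈ 0.0941.

0.0941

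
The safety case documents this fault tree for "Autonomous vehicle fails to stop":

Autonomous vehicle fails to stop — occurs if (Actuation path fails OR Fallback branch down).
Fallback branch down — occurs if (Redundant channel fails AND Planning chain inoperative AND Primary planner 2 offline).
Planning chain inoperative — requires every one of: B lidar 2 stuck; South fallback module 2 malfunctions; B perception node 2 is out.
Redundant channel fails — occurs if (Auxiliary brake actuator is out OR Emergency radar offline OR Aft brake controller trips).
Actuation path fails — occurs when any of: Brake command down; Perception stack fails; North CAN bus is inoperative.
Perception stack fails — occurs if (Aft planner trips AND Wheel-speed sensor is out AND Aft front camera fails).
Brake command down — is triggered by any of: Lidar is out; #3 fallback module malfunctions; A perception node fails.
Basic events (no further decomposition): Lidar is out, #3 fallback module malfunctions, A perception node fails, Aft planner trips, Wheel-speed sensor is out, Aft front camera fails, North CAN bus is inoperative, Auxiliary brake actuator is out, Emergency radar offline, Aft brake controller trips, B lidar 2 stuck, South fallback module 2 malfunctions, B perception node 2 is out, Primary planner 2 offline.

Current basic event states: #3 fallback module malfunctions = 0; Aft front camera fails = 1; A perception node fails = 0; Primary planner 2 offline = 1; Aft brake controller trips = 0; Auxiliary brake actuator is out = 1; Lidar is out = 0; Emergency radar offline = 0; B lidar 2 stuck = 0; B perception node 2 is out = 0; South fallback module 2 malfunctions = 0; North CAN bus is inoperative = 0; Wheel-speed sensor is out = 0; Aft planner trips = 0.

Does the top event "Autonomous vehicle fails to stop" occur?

No

Brake command down [OR]: Lidar is out=not, #3 fallback module malfunctions=not, A perception node fails=not → no input occurs → does not occur.
Perception stack fails [AND]: Aft planner trips=not, Wheel-speed sensor is out=not, Aft front camera fails=occurs → not all inputs occur → does not occur.
Actuation path fails [OR]: Brake command down=not, Perception stack fails=not, North CAN bus is inoperative=not → no input occurs → does not occur.
Redundant channel fails [OR]: Auxiliary brake actuator is out=occurs, Emergency radar offline=not, Aft brake controller trips=not → at least one input occurs → occurs.
Planning chain inoperative [AND]: B lidar 2 stuck=not, South fallback module 2 malfunctions=not, B perception node 2 is out=not → not all inputs occur → does not occur.
Fallback branch down [AND]: Redundant channel fails=occurs, Planning chain inoperative=not, Primary planner 2 offline=occurs → not all inputs occur → does not occur.
Autonomous vehicle fails to stop [OR]: Actuation path fails=not, Fallback branch down=not → no input occurs → does not occur.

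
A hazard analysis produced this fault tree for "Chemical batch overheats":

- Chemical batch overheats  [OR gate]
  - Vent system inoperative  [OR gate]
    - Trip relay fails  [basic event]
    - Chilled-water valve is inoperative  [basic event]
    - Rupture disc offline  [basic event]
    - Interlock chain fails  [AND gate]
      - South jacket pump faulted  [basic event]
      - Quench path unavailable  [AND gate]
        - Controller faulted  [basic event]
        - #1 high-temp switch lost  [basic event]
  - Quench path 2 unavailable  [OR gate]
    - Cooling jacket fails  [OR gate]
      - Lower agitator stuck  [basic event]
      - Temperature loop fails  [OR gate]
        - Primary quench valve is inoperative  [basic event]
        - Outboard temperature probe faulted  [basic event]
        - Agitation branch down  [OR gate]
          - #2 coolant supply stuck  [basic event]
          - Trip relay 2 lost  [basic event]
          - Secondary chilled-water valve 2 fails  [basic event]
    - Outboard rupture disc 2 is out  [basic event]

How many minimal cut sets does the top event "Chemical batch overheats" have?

Quench path unavailable [AND]: one cut set from each child combined → 1 × 1 = 1 cut set(s).
Interlock chain fails [AND]: one cut set from each child combined → 1 × 1 = 1 cut set(s).
Vent system inoperative [OR]: union of children's cut sets → 4 cut set(s).
Agitation branch down [OR]: union of children's cut sets → 3 cut set(s).
Temperature loop fails [OR]: union of children's cut sets → 5 cut set(s).
Cooling jacket fails [OR]: union of children's cut sets → 6 cut set(s).
Quench path 2 unavailable [OR]: union of children's cut sets → 7 cut set(s).
Chemical batch overheats [OR]: union of children's cut sets → 11 cut set(s).

11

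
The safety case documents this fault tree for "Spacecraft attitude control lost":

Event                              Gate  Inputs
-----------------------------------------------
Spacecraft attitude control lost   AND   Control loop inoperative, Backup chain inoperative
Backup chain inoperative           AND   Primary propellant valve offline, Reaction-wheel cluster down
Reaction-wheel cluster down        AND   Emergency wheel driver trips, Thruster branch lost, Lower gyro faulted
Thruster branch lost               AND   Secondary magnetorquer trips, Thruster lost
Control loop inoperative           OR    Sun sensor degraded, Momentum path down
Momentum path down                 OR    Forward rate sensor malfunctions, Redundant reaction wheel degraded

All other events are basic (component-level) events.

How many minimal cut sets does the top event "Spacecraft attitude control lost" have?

3

Momentum path down [OR]: union of children's cut sets → 2 cut set(s).
Control loop inoperative [OR]: union of children's cut sets → 3 cut set(s).
Thruster branch lost [AND]: one cut set from each child combined → 1 × 1 = 1 cut set(s).
Reaction-wheel cluster down [AND]: one cut set from each child combined → 1 × 1 × 1 = 1 cut set(s).
Backup chain inoperative [AND]: one cut set from each child combined → 1 × 1 = 1 cut set(s).
Spacecraft attitude control lost [AND]: one cut set from each child combined → 3 × 1 = 3 cut set(s).
Minimal cut sets: {Emergency wheel driver trips, Lower gyro faulted, Primary propellant valve offline, Secondary magnetorquer trips, Sun sensor degraded, Thruster lost}; {Emergency wheel driver trips, Forward rate sensor malfunctions, Lower gyro faulted, Primary propellant valve offline, Secondary magnetorquer trips, Thruster lost}; {Emergency wheel driver trips, Lower gyro faulted, Primary propellant valve offline, Redundant reaction wheel degraded, Secondary magnetorquer trips, Thruster lost}.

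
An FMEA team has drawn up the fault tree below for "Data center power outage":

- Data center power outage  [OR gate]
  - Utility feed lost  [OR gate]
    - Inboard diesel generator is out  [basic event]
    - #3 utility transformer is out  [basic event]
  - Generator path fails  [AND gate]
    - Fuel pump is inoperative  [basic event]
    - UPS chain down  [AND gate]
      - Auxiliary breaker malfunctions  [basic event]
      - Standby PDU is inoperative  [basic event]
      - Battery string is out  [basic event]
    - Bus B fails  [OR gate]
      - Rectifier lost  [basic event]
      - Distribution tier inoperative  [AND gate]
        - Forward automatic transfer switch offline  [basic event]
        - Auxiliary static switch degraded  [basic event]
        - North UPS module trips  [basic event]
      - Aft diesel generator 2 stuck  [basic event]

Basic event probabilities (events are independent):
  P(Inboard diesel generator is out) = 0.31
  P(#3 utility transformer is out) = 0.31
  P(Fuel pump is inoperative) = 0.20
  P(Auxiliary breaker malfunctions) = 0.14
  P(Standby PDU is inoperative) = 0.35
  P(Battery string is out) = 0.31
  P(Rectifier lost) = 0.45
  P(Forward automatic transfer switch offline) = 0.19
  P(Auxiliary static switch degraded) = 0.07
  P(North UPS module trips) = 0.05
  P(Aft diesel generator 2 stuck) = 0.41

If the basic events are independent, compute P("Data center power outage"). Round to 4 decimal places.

P(Utility feed lost) [OR] = 1 − (1−0.31) × (1−0.31) = 0.523900
P(UPS chain down) [AND] = 0.14 × 0.35 × 0.31 = 0.015190
P(Distribution tier inoperative) [AND] = 0.19 × 0.07 × 0.05 = 0.000665
P(Bus B fails) [OR] = 1 − (1−0.45) × (1−0.000665) × (1−0.41) = 0.675716
P(Generator path fails) [AND] = 0.20 × 0.015190 × 0.675716 = 0.002053
P(Data center power outage) [OR] = 1 − (1−0.523900) × (1−0.002053) = 0.524877
Rounded to 4 decimal places: P(Data center power outage) ≈ 0.5249.

0.5249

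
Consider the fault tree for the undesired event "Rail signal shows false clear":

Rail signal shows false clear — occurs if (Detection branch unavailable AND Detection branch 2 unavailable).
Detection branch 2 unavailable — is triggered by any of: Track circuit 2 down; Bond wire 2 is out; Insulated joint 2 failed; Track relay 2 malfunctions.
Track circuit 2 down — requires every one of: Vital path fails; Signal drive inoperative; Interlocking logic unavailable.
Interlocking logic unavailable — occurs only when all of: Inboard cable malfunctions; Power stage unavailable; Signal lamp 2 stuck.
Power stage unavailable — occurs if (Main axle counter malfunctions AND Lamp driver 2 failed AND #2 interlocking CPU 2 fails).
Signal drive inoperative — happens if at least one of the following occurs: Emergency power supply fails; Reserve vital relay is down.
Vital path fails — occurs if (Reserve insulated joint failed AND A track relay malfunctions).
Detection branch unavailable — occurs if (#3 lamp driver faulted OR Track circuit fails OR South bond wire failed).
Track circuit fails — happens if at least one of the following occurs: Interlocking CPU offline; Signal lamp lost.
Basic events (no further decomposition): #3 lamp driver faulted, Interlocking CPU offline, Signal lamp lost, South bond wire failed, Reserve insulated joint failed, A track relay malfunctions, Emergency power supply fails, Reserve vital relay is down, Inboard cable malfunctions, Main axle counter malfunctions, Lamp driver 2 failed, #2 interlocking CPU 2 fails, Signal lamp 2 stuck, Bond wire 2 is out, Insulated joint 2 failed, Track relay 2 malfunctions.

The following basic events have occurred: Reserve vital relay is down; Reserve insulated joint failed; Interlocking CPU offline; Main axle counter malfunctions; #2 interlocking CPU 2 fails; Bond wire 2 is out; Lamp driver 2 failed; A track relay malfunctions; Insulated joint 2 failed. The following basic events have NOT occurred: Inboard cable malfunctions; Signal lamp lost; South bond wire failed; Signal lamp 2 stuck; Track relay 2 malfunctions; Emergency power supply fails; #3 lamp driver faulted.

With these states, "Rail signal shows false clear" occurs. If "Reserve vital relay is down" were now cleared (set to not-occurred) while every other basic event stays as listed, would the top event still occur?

Counterfactual: set "Reserve vital relay is down" to not occurred.
Track circuit fails [OR]: Interlocking CPU offline=occurs, Signal lamp lost=not → at least one input occurs → occurs.
Detection branch unavailable [OR]: #3 lamp driver faulted=not, Track circuit fails=occurs, South bond wire failed=not → at least one input occurs → occurs.
Vital path fails [AND]: Reserve insulated joint failed=occurs, A track relay malfunctions=occurs → all inputs occur → occurs.
Signal drive inoperative [OR]: Emergency power supply fails=not, Reserve vital relay is down=not → no input occurs → does not occur.
Power stage unavailable [AND]: Main axle counter malfunctions=occurs, Lamp driver 2 failed=occurs, #2 interlocking CPU 2 fails=occurs → all inputs occur → occurs.
Interlocking logic unavailable [AND]: Inboard cable malfunctions=not, Power stage unavailable=occurs, Signal lamp 2 stuck=not → not all inputs occur → does not occur.
Track circuit 2 down [AND]: Vital path fails=occurs, Signal drive inoperative=not, Interlocking logic unavailable=not → not all inputs occur → does not occur.
Detection branch 2 unavailable [OR]: Track circuit 2 down=not, Bond wire 2 is out=occurs, Insulated joint 2 failed=occurs, Track relay 2 malfunctions=not → at least one input occurs → occurs.
Rail signal shows false clear [AND]: Detection branch unavailable=occurs, Detection branch 2 unavailable=occurs → all inputs occur → occurs.

Yes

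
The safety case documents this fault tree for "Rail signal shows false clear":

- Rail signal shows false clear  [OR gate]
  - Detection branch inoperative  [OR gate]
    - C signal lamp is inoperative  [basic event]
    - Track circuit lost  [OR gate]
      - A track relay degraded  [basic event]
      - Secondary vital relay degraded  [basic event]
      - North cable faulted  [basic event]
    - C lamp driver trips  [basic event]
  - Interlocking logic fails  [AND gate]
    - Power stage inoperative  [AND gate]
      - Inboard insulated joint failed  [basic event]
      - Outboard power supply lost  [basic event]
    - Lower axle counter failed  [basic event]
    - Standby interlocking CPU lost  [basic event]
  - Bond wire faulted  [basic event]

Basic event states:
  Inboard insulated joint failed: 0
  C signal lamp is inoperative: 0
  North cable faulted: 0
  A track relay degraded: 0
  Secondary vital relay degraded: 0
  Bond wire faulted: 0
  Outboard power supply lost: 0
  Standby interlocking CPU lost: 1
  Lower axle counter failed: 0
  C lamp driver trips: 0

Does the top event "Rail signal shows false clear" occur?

Track circuit lost [OR]: A track relay degraded=not, Secondary vital relay degraded=not, North cable faulted=not → no input occurs → does not occur.
Detection branch inoperative [OR]: C signal lamp is inoperative=not, Track circuit lost=not, C lamp driver trips=not → no input occurs → does not occur.
Power stage inoperative [AND]: Inboard insulated joint failed=not, Outboard power supply lost=not → not all inputs occur → does not occur.
Interlocking logic fails [AND]: Power stage inoperative=not, Lower axle counter failed=not, Standby interlocking CPU lost=occurs → not all inputs occur → does not occur.
Rail signal shows false clear [OR]: Detection branch inoperative=not, Interlocking logic fails=not, Bond wire faulted=not → no input occurs → does not occur.

No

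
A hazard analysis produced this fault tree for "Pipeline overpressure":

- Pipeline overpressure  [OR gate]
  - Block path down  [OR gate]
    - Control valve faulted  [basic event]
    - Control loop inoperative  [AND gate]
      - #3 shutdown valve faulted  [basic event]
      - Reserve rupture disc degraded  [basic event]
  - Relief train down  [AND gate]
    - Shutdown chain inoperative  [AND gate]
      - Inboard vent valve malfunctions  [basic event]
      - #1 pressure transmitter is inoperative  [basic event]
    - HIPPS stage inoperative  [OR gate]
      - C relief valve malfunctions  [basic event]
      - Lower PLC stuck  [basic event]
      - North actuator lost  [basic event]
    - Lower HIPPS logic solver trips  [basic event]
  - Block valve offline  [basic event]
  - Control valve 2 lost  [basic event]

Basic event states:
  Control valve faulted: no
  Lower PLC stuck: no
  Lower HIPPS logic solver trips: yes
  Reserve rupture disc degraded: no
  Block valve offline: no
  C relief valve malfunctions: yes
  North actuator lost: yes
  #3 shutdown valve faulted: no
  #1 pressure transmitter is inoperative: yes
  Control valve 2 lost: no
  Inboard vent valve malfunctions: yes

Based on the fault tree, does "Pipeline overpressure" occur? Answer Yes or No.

Yes

Control loop inoperative [AND]: #3 shutdown valve faulted=not, Reserve rupture disc degraded=not → not all inputs occur → does not occur.
Block path down [OR]: Control valve faulted=not, Control loop inoperative=not → no input occurs → does not occur.
Shutdown chain inoperative [AND]: Inboard vent valve malfunctions=occurs, #1 pressure transmitter is inoperative=occurs → all inputs occur → occurs.
HIPPS stage inoperative [OR]: C relief valve malfunctions=occurs, Lower PLC stuck=not, North actuator lost=occurs → at least one input occurs → occurs.
Relief train down [AND]: Shutdown chain inoperative=occurs, HIPPS stage inoperative=occurs, Lower HIPPS logic solver trips=occurs → all inputs occur → occurs.
Pipeline overpressure [OR]: Block path down=not, Relief train down=occurs, Block valve offline=not, Control valve 2 lost=not → at least one input occurs → occurs.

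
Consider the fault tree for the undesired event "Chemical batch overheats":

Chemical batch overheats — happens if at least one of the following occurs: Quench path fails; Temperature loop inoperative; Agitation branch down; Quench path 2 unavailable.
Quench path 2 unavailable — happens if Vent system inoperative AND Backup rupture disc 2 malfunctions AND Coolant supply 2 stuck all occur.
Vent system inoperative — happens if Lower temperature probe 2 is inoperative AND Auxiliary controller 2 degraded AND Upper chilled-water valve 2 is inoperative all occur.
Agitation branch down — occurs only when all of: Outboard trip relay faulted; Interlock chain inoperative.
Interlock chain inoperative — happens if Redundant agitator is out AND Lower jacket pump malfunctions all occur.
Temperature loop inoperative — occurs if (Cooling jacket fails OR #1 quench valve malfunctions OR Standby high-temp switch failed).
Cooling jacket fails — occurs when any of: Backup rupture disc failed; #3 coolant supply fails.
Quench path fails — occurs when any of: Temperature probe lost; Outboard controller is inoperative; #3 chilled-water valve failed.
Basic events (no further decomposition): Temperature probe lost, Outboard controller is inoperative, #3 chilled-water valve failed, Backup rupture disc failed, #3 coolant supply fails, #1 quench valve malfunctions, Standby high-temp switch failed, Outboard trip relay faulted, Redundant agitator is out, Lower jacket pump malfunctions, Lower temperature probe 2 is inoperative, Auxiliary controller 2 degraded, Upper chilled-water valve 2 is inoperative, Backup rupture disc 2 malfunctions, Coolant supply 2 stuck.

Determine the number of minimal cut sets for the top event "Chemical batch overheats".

9

Quench path fails [OR]: union of children's cut sets → 3 cut set(s).
Cooling jacket fails [OR]: union of children's cut sets → 2 cut set(s).
Temperature loop inoperative [OR]: union of children's cut sets → 4 cut set(s).
Interlock chain inoperative [AND]: one cut set from each child combined → 1 × 1 = 1 cut set(s).
Agitation branch down [AND]: one cut set from each child combined → 1 × 1 = 1 cut set(s).
Vent system inoperative [AND]: one cut set from each child combined → 1 × 1 × 1 = 1 cut set(s).
Quench path 2 unavailable [AND]: one cut set from each child combined → 1 × 1 × 1 = 1 cut set(s).
Chemical batch overheats [OR]: union of children's cut sets → 9 cut set(s).
Minimal cut sets: {Temperature probe lost}; {Outboard controller is inoperative}; {#3 chilled-water valve failed}; {Backup rupture disc failed}; {#3 coolant supply fails}; {#1 quench valve malfunctions}; {Standby high-temp switch failed}; {Lower jacket pump malfunctions, Outboard trip relay faulted, Redundant agitator is out}; {Auxiliary controller 2 degraded, Backup rupture disc 2 malfunctions, Coolant supply 2 stuck, Lower temperature probe 2 is inoperative, Upper chilled-water valve 2 is inoperative}.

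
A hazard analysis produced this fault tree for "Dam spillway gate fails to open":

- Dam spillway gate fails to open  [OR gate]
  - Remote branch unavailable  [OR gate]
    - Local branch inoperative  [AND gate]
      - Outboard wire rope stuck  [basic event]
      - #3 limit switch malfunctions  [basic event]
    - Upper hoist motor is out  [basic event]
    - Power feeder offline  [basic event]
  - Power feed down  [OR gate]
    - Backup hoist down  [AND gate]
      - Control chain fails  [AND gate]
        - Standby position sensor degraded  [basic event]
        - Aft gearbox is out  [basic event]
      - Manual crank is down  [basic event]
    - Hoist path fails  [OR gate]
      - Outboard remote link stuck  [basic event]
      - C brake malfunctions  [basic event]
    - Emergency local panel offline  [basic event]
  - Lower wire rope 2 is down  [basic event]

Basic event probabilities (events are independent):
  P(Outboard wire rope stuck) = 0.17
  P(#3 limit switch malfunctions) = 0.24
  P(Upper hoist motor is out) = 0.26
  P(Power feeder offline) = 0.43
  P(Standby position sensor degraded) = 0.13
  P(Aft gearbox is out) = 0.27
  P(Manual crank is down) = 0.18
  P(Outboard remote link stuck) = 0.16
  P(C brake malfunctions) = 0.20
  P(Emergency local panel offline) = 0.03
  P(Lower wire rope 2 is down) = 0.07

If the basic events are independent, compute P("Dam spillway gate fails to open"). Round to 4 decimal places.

0.7563

P(Local branch inoperative) [AND] = 0.17 × 0.24 = 0.040800
P(Remote branch unavailable) [OR] = 1 − (1−0.040800) × (1−0.26) × (1−0.43) = 0.595409
P(Control chain fails) [AND] = 0.13 × 0.27 = 0.035100
P(Backup hoist down) [AND] = 0.035100 × 0.18 = 0.006318
P(Hoist path fails) [OR] = 1 − (1−0.16) × (1−0.20) = 0.328000
P(Power feed down) [OR] = 1 − (1−0.006318) × (1−0.328000) × (1−0.03) = 0.352278
P(Dam spillway gate fails to open) [OR] = 1 − (1−0.595409) × (1−0.352278) × (1−0.07) = 0.756282
Rounded to 4 decimal places: P(Dam spillway gate fails to open) ≈ 0.7563.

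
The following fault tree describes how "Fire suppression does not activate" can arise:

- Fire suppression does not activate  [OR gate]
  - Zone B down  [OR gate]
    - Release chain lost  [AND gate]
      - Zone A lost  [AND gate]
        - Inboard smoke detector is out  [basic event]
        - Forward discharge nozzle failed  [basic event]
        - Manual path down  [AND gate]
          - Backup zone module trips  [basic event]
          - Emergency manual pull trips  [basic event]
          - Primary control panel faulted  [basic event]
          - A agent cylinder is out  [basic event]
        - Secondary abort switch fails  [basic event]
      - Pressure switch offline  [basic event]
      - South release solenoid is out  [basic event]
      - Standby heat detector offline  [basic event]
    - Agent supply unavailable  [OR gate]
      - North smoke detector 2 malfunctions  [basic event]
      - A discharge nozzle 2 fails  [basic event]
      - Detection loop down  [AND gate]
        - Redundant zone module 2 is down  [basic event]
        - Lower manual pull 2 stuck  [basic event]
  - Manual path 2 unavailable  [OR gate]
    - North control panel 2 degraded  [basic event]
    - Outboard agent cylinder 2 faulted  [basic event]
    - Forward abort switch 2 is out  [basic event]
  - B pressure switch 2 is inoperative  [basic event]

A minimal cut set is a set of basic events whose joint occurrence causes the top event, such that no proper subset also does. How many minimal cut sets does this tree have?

8

Manual path down [AND]: one cut set from each child combined → 1 × 1 × 1 × 1 = 1 cut set(s).
Zone A lost [AND]: one cut set from each child combined → 1 × 1 × 1 × 1 = 1 cut set(s).
Release chain lost [AND]: one cut set from each child combined → 1 × 1 × 1 × 1 = 1 cut set(s).
Detection loop down [AND]: one cut set from each child combined → 1 × 1 = 1 cut set(s).
Agent supply unavailable [OR]: union of children's cut sets → 3 cut set(s).
Zone B down [OR]: union of children's cut sets → 4 cut set(s).
Manual path 2 unavailable [OR]: union of children's cut sets → 3 cut set(s).
Fire suppression does not activate [OR]: union of children's cut sets → 8 cut set(s).
Minimal cut sets: {A agent cylinder is out, Backup zone module trips, Emergency manual pull trips, Forward discharge nozzle failed, Inboard smoke detector is out, Pressure switch offline, Primary control panel faulted, Secondary abort switch fails, South release solenoid is out, Standby heat detector offline}; {North smoke detector 2 malfunctions}; {A discharge nozzle 2 fails}; {Lower manual pull 2 stuck, Redundant zone module 2 is down}; {North control panel 2 degraded}; {Outboard agent cylinder 2 faulted}; {Forward abort switch 2 is out}; {B pressure switch 2 is inoperative}.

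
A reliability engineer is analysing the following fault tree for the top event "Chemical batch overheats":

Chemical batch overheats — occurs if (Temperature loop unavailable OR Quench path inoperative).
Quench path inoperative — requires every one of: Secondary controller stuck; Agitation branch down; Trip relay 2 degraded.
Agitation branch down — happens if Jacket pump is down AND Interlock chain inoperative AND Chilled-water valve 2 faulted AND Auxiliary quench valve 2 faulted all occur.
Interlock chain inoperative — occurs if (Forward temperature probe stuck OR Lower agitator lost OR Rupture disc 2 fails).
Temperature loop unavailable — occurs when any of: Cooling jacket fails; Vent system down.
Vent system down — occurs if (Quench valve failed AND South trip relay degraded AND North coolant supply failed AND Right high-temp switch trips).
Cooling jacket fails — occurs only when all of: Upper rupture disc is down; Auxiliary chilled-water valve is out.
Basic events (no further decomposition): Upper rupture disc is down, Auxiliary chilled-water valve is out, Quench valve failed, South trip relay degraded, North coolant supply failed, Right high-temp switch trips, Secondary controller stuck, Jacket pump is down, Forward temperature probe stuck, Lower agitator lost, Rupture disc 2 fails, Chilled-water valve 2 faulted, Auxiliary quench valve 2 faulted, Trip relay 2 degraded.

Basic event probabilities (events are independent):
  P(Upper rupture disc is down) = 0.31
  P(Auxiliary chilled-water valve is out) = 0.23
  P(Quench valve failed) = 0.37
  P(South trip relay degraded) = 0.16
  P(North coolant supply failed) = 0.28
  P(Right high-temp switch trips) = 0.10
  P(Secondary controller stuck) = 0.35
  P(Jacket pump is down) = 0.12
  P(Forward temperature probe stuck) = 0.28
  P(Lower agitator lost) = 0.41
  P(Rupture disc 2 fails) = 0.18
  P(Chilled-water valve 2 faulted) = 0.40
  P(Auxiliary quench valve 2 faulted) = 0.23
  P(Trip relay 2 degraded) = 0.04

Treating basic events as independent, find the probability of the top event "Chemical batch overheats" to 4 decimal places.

0.0729

P(Cooling jacket fails) [AND] = 0.31 × 0.23 = 0.071300
P(Vent system down) [AND] = 0.37 × 0.16 × 0.28 × 0.10 = 0.001658
P(Temperature loop unavailable) [OR] = 1 − (1−0.071300) × (1−0.001658) = 0.072840
P(Interlock chain inoperative) [OR] = 1 − (1−0.28) × (1−0.41) × (1−0.18) = 0.651664
P(Agitation branch down) [AND] = 0.12 × 0.651664 × 0.40 × 0.23 = 0.007194
P(Quench path inoperative) [AND] = 0.35 × 0.007194 × 0.04 = 0.000101
P(Chemical batch overheats) [OR] = 1 − (1−0.072840) × (1−0.000101) = 0.072934
Rounded to 4 decimal places: P(Chemical batch overheats) ≈ 0.0729.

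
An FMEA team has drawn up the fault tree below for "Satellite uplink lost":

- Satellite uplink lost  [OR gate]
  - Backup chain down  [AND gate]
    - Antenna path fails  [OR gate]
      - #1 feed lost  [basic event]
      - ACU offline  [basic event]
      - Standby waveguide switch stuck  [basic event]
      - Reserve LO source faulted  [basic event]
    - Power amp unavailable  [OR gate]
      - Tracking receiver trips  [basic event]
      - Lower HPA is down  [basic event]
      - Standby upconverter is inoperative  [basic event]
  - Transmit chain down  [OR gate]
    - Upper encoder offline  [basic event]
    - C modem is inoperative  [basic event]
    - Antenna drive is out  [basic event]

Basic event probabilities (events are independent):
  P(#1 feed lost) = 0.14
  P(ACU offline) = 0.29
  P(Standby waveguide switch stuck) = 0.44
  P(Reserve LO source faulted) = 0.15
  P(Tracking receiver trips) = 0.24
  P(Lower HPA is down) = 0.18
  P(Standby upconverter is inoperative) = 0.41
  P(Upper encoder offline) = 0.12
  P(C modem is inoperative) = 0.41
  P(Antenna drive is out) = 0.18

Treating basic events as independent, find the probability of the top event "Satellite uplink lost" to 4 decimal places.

P(Antenna path fails) [OR] = 1 − (1−0.14) × (1−0.29) × (1−0.44) × (1−0.15) = 0.709354
P(Power amp unavailable) [OR] = 1 − (1−0.24) × (1−0.18) × (1−0.41) = 0.632312
P(Backup chain down) [AND] = 0.709354 × 0.632312 = 0.448533
P(Transmit chain down) [OR] = 1 − (1−0.12) × (1−0.41) × (1−0.18) = 0.574256
P(Satellite uplink lost) [OR] = 1 − (1−0.448533) × (1−0.574256) = 0.765216
Rounded to 4 decimal places: P(Satellite uplink lost) ≈ 0.7652.

0.7652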